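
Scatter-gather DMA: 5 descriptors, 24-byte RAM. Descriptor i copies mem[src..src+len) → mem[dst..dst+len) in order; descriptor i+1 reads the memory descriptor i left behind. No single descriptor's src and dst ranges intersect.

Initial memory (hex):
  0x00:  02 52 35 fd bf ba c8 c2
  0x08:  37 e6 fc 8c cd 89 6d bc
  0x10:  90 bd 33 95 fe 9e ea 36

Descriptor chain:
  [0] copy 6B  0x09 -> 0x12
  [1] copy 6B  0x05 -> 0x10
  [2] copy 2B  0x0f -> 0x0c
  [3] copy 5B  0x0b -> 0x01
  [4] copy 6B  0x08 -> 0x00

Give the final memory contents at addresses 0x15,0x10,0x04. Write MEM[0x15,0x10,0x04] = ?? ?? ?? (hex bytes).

MEM[0x15,0x10,0x04] = fc ba bc

[0] 0x09->0x12 len=6 : e6 fc 8c cd 89 6d
[1] 0x05->0x10 len=6 : ba c8 c2 37 e6 fc
[2] 0x0f->0x0c len=2 : bc ba
[3] 0x0b->0x01 len=5 : 8c bc ba 6d bc
[4] 0x08->0x00 len=6 : 37 e6 fc 8c bc ba
query mem[0x15]=0xfc, mem[0x10]=0xba, mem[0x04]=0xbc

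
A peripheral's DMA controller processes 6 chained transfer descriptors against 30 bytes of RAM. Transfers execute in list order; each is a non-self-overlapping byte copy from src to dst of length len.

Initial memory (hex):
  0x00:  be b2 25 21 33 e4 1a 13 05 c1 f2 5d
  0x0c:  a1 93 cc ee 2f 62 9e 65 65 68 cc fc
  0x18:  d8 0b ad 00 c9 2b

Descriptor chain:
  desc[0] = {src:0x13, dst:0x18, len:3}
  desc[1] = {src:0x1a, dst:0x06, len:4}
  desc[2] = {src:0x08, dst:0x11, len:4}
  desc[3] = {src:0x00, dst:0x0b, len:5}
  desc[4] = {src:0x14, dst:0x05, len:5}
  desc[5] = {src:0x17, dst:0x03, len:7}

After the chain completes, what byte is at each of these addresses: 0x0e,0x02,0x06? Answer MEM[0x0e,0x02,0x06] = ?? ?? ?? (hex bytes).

MEM[0x0e,0x02,0x06] = 21 25 68

D0: mem[0x18..0x1a] <- [65 65 68]
D1: mem[0x06..0x09] <- [68 00 c9 2b]
D2: mem[0x11..0x14] <- [c9 2b f2 5d]
D3: mem[0x0b..0x0f] <- [be b2 25 21 33]
D4: mem[0x05..0x09] <- [5d 68 cc fc 65]
D5: mem[0x03..0x09] <- [fc 65 65 68 00 c9 2b]
query mem[0x0e]=0x21, mem[0x02]=0x25, mem[0x06]=0x68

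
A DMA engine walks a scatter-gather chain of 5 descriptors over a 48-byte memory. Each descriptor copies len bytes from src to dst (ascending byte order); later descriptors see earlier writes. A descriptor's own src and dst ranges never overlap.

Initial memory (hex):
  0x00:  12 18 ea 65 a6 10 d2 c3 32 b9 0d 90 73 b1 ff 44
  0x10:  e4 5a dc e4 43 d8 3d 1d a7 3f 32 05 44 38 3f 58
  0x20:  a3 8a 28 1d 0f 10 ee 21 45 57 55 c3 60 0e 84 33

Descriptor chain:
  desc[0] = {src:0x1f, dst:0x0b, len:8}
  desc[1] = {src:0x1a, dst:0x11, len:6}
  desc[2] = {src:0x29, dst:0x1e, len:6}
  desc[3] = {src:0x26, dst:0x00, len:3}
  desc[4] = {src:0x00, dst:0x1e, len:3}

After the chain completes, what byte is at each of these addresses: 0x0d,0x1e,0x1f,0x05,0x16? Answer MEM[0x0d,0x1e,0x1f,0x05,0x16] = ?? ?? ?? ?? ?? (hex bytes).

[0] 0x1f->0x0b len=8 : 58 a3 8a 28 1d 0f 10 ee
[1] 0x1a->0x11 len=6 : 32 05 44 38 3f 58
[2] 0x29->0x1e len=6 : 57 55 c3 60 0e 84
[3] 0x26->0x00 len=3 : ee 21 45
[4] 0x00->0x1e len=3 : ee 21 45
query mem[0x0d]=0x8a, mem[0x1e]=0xee, mem[0x1f]=0x21, mem[0x05]=0x10, mem[0x16]=0x58

MEM[0x0d,0x1e,0x1f,0x05,0x16] = 8a ee 21 10 58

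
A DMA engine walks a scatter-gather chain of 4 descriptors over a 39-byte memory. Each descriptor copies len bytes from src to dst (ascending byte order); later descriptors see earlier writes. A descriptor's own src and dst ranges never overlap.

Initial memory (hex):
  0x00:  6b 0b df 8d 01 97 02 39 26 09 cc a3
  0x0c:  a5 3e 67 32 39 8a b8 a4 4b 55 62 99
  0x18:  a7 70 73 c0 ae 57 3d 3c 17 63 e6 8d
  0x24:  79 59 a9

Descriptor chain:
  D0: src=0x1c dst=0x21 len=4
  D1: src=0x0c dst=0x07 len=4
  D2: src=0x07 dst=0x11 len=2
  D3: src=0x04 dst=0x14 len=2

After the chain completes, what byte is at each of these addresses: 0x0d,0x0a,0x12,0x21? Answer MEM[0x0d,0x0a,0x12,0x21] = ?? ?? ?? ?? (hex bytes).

MEM[0x0d,0x0a,0x12,0x21] = 3e 32 3e ae

  after D0: wrote 4B at 0x21 = ae573d3c
  after D1: wrote 4B at 0x07 = a53e6732
  after D2: wrote 2B at 0x11 = a53e
  after D3: wrote 2B at 0x14 = 0197
query mem[0x0d]=0x3e, mem[0x0a]=0x32, mem[0x12]=0x3e, mem[0x21]=0xae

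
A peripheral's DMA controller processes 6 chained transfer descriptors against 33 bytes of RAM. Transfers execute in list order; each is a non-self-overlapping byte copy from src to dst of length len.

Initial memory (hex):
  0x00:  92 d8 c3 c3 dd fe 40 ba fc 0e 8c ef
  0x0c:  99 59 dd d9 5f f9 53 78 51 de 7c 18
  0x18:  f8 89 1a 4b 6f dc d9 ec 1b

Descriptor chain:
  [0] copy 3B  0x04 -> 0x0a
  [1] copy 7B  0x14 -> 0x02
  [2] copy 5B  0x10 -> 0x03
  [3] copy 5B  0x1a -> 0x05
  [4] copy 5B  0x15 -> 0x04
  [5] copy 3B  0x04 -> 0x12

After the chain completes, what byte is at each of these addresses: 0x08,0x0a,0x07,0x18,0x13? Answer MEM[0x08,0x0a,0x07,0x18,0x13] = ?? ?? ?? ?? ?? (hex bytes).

MEM[0x08,0x0a,0x07,0x18,0x13] = 89 dd f8 f8 7c

  after D0: wrote 3B at 0x0a = ddfe40
  after D1: wrote 7B at 0x02 = 51de7c18f8891a
  after D2: wrote 5B at 0x03 = 5ff9537851
  after D3: wrote 5B at 0x05 = 1a4b6fdcd9
  after D4: wrote 5B at 0x04 = de7c18f889
  after D5: wrote 3B at 0x12 = de7c18
query mem[0x08]=0x89, mem[0x0a]=0xdd, mem[0x07]=0xf8, mem[0x18]=0xf8, mem[0x13]=0x7c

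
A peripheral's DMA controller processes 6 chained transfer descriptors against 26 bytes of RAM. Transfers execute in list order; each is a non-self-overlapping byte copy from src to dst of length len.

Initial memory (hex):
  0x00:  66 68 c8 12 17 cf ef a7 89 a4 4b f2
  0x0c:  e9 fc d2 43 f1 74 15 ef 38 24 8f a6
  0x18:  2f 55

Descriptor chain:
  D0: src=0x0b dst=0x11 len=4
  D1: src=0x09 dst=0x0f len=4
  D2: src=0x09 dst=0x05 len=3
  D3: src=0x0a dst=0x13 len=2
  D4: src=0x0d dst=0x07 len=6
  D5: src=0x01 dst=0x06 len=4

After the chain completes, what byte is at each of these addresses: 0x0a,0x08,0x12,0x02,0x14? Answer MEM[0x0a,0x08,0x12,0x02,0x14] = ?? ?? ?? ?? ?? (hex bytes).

MEM[0x0a,0x08,0x12,0x02,0x14] = 4b 12 e9 c8 f2

[0] 0x0b->0x11 len=4 : f2 e9 fc d2
[1] 0x09->0x0f len=4 : a4 4b f2 e9
[2] 0x09->0x05 len=3 : a4 4b f2
[3] 0x0a->0x13 len=2 : 4b f2
[4] 0x0d->0x07 len=6 : fc d2 a4 4b f2 e9
[5] 0x01->0x06 len=4 : 68 c8 12 17
query mem[0x0a]=0x4b, mem[0x08]=0x12, mem[0x12]=0xe9, mem[0x02]=0xc8, mem[0x14]=0xf2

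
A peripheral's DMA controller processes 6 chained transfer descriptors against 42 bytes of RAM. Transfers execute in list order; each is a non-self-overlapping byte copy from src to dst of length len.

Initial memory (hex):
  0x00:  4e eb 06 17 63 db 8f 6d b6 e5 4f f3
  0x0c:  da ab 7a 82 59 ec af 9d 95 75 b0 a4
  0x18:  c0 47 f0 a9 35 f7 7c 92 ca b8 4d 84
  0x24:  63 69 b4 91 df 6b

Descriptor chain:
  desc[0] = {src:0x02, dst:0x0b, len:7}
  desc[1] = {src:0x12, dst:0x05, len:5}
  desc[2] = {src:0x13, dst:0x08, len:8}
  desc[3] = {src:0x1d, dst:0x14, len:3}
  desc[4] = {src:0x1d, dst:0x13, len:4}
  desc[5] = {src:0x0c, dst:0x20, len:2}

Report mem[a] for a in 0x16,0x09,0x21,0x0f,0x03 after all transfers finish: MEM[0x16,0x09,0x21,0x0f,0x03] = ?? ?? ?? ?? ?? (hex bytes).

MEM[0x16,0x09,0x21,0x0f,0x03] = ca 95 c0 f0 17

  after D0: wrote 7B at 0x0b = 061763db8f6db6
  after D1: wrote 5B at 0x05 = af9d9575b0
  after D2: wrote 8B at 0x08 = 9d9575b0a4c047f0
  after D3: wrote 3B at 0x14 = f77c92
  after D4: wrote 4B at 0x13 = f77c92ca
  after D5: wrote 2B at 0x20 = a4c0
query mem[0x16]=0xca, mem[0x09]=0x95, mem[0x21]=0xc0, mem[0x0f]=0xf0, mem[0x03]=0x17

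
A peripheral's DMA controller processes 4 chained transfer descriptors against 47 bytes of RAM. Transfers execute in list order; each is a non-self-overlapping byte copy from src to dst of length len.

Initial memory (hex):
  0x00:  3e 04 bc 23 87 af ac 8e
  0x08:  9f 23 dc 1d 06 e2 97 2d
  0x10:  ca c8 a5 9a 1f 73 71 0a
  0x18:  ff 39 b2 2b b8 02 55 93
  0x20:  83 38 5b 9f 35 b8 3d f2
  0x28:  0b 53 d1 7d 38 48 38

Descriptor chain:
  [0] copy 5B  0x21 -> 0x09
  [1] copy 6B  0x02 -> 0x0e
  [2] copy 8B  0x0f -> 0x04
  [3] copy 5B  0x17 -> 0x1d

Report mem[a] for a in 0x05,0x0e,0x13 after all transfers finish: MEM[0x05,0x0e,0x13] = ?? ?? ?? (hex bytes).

MEM[0x05,0x0e,0x13] = 87 bc 8e

#0 dst[0x09+5] := {0x38,0x5b,0x9f,0x35,0xb8}
#1 dst[0x0e+6] := {0xbc,0x23,0x87,0xaf,0xac,0x8e}
#2 dst[0x04+8] := {0x23,0x87,0xaf,0xac,0x8e,0x1f,0x73,0x71}
#3 dst[0x1d+5] := {0x0a,0xff,0x39,0xb2,0x2b}
query mem[0x05]=0x87, mem[0x0e]=0xbc, mem[0x13]=0x8e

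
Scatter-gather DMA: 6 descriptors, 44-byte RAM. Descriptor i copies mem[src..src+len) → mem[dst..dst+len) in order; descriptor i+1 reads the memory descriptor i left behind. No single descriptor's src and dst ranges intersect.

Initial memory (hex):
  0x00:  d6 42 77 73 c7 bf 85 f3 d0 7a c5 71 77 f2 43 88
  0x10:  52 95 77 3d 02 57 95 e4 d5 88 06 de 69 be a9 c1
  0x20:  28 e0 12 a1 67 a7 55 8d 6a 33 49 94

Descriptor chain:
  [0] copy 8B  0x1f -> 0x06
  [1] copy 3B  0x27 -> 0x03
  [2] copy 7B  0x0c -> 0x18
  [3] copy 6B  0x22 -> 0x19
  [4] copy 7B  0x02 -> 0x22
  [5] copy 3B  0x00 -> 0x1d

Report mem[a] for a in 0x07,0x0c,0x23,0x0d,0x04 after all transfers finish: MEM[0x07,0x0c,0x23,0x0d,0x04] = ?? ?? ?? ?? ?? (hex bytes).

[0] 0x1f->0x06 len=8 : c1 28 e0 12 a1 67 a7 55
[1] 0x27->0x03 len=3 : 8d 6a 33
[2] 0x0c->0x18 len=7 : a7 55 43 88 52 95 77
[3] 0x22->0x19 len=6 : 12 a1 67 a7 55 8d
[4] 0x02->0x22 len=7 : 77 8d 6a 33 c1 28 e0
[5] 0x00->0x1d len=3 : d6 42 77
query mem[0x07]=0x28, mem[0x0c]=0xa7, mem[0x23]=0x8d, mem[0x0d]=0x55, mem[0x04]=0x6a

MEM[0x07,0x0c,0x23,0x0d,0x04] = 28 a7 8d 55 6a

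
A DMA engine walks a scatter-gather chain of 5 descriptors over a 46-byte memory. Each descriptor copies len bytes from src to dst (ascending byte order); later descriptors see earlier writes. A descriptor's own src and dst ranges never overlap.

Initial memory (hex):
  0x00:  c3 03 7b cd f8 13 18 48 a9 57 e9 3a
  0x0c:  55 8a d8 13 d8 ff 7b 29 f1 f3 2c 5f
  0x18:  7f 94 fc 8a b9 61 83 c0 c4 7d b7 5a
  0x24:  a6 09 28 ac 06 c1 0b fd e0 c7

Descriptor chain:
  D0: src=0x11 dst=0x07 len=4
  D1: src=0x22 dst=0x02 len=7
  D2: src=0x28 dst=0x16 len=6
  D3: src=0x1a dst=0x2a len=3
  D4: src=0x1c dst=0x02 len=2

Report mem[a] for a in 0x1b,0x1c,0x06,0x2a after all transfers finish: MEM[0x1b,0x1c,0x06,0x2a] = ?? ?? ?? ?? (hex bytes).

MEM[0x1b,0x1c,0x06,0x2a] = c7 b9 28 e0

D0: mem[0x07..0x0a] <- [ff 7b 29 f1]
D1: mem[0x02..0x08] <- [b7 5a a6 09 28 ac 06]
D2: mem[0x16..0x1b] <- [06 c1 0b fd e0 c7]
D3: mem[0x2a..0x2c] <- [e0 c7 b9]
D4: mem[0x02..0x03] <- [b9 61]
query mem[0x1b]=0xc7, mem[0x1c]=0xb9, mem[0x06]=0x28, mem[0x2a]=0xe0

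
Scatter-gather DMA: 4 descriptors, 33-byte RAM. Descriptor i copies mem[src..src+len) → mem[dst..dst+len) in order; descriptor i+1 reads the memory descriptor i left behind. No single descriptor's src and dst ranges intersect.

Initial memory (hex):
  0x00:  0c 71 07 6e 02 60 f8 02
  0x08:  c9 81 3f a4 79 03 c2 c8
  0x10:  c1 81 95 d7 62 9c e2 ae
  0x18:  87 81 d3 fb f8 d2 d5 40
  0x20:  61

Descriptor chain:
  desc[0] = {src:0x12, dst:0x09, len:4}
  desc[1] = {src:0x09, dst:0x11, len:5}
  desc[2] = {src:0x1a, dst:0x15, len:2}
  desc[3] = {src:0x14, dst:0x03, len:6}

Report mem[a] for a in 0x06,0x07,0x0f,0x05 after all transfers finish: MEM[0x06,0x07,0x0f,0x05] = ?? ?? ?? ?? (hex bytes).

D0: mem[0x09..0x0c] <- [95 d7 62 9c]
D1: mem[0x11..0x15] <- [95 d7 62 9c 03]
D2: mem[0x15..0x16] <- [d3 fb]
D3: mem[0x03..0x08] <- [9c d3 fb ae 87 81]
query mem[0x06]=0xae, mem[0x07]=0x87, mem[0x0f]=0xc8, mem[0x05]=0xfb

MEM[0x06,0x07,0x0f,0x05] = ae 87 c8 fb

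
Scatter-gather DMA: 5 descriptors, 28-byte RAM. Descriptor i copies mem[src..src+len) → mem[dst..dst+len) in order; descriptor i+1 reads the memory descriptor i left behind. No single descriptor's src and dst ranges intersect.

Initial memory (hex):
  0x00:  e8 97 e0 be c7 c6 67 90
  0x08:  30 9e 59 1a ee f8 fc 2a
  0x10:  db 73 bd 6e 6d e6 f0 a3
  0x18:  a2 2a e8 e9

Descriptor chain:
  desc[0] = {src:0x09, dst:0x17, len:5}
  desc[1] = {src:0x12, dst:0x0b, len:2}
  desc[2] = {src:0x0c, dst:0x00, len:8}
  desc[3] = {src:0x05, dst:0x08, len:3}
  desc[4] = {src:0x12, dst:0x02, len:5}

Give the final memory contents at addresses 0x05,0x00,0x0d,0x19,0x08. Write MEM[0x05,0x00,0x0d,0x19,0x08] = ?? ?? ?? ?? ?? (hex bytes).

[0] 0x09->0x17 len=5 : 9e 59 1a ee f8
[1] 0x12->0x0b len=2 : bd 6e
[2] 0x0c->0x00 len=8 : 6e f8 fc 2a db 73 bd 6e
[3] 0x05->0x08 len=3 : 73 bd 6e
[4] 0x12->0x02 len=5 : bd 6e 6d e6 f0
query mem[0x05]=0xe6, mem[0x00]=0x6e, mem[0x0d]=0xf8, mem[0x19]=0x1a, mem[0x08]=0x73

MEM[0x05,0x00,0x0d,0x19,0x08] = e6 6e f8 1a 73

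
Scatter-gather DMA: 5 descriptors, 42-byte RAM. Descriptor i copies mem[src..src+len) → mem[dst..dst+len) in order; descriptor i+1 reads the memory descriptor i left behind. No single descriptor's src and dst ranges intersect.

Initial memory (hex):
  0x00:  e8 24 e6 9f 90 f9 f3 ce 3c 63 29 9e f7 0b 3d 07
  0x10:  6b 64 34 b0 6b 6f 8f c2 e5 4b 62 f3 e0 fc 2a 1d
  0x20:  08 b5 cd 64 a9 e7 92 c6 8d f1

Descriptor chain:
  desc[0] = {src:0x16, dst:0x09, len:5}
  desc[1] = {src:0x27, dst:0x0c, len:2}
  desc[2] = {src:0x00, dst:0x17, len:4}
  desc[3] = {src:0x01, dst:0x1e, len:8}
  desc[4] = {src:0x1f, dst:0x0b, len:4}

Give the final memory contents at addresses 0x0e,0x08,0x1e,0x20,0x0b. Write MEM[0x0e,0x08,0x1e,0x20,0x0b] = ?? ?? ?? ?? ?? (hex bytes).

MEM[0x0e,0x08,0x1e,0x20,0x0b] = f9 3c 24 9f e6

#0 dst[0x09+5] := {0x8f,0xc2,0xe5,0x4b,0x62}
#1 dst[0x0c+2] := {0xc6,0x8d}
#2 dst[0x17+4] := {0xe8,0x24,0xe6,0x9f}
#3 dst[0x1e+8] := {0x24,0xe6,0x9f,0x90,0xf9,0xf3,0xce,0x3c}
#4 dst[0x0b+4] := {0xe6,0x9f,0x90,0xf9}
query mem[0x0e]=0xf9, mem[0x08]=0x3c, mem[0x1e]=0x24, mem[0x20]=0x9f, mem[0x0b]=0xe6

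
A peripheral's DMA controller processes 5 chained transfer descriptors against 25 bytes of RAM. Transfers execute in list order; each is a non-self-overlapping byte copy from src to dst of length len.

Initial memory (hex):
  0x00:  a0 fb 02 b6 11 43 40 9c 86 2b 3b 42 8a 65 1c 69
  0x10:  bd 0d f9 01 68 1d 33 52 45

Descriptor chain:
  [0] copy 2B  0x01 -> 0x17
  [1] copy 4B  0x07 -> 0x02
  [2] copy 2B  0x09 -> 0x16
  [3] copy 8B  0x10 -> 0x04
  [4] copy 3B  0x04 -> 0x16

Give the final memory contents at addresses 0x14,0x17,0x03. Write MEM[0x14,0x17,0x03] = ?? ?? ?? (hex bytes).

MEM[0x14,0x17,0x03] = 68 0d 86

D0: mem[0x17..0x18] <- [fb 02]
D1: mem[0x02..0x05] <- [9c 86 2b 3b]
D2: mem[0x16..0x17] <- [2b 3b]
D3: mem[0x04..0x0b] <- [bd 0d f9 01 68 1d 2b 3b]
D4: mem[0x16..0x18] <- [bd 0d f9]
query mem[0x14]=0x68, mem[0x17]=0x0d, mem[0x03]=0x86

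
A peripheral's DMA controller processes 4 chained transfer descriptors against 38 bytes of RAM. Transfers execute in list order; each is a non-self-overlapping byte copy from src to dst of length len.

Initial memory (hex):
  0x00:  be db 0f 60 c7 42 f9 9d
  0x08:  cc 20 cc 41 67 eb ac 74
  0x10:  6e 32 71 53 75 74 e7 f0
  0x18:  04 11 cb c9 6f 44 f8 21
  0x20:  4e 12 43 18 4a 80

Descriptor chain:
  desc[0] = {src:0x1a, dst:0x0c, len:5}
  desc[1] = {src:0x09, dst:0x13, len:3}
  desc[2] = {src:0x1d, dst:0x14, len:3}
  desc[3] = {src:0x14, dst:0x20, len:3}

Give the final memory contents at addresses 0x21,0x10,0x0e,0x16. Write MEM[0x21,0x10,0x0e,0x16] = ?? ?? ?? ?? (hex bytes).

MEM[0x21,0x10,0x0e,0x16] = f8 f8 6f 21

  after D0: wrote 5B at 0x0c = cbc96f44f8
  after D1: wrote 3B at 0x13 = 20cc41
  after D2: wrote 3B at 0x14 = 44f821
  after D3: wrote 3B at 0x20 = 44f821
query mem[0x21]=0xf8, mem[0x10]=0xf8, mem[0x0e]=0x6f, mem[0x16]=0x21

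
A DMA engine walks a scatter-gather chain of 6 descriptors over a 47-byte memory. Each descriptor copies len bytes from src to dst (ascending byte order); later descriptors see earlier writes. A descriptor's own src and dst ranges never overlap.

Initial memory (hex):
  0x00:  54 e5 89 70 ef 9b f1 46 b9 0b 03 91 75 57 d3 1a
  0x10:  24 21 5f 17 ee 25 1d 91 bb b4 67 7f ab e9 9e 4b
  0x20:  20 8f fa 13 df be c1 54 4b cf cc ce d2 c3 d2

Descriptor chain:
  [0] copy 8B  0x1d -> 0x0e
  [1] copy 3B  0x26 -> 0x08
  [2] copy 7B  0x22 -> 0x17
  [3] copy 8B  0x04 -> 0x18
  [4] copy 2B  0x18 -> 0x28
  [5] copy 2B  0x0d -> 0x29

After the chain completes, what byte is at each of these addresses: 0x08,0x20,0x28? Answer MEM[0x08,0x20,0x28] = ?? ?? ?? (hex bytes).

MEM[0x08,0x20,0x28] = c1 20 ef

D0: mem[0x0e..0x15] <- [e9 9e 4b 20 8f fa 13 df]
D1: mem[0x08..0x0a] <- [c1 54 4b]
D2: mem[0x17..0x1d] <- [fa 13 df be c1 54 4b]
D3: mem[0x18..0x1f] <- [ef 9b f1 46 c1 54 4b 91]
D4: mem[0x28..0x29] <- [ef 9b]
D5: mem[0x29..0x2a] <- [57 e9]
query mem[0x08]=0xc1, mem[0x20]=0x20, mem[0x28]=0xef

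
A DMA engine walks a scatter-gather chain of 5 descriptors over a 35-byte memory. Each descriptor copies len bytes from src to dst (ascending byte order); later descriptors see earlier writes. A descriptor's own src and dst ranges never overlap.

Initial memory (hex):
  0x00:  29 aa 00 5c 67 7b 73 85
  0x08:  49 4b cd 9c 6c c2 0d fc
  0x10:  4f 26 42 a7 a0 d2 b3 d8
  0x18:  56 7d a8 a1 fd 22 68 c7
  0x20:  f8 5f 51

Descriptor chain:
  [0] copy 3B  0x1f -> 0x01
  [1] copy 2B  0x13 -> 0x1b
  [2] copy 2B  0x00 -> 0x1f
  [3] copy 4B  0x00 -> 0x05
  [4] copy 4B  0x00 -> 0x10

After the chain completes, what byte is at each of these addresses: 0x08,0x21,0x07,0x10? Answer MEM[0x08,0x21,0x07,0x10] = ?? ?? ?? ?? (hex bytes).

MEM[0x08,0x21,0x07,0x10] = 5f 5f f8 29

  after D0: wrote 3B at 0x01 = c7f85f
  after D1: wrote 2B at 0x1b = a7a0
  after D2: wrote 2B at 0x1f = 29c7
  after D3: wrote 4B at 0x05 = 29c7f85f
  after D4: wrote 4B at 0x10 = 29c7f85f
query mem[0x08]=0x5f, mem[0x21]=0x5f, mem[0x07]=0xf8, mem[0x10]=0x29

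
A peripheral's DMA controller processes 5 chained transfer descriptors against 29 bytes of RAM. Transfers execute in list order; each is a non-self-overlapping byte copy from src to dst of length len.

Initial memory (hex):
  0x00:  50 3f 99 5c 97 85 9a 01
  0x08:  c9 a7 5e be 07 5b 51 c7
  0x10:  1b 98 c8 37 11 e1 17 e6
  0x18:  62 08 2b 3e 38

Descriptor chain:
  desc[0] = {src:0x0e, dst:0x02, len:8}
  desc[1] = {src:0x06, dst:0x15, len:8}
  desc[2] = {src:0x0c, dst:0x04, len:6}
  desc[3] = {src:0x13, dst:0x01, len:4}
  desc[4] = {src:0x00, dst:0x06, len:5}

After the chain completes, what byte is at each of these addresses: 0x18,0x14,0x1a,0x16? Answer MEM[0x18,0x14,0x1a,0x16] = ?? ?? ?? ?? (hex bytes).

#0 dst[0x02+8] := {0x51,0xc7,0x1b,0x98,0xc8,0x37,0x11,0xe1}
#1 dst[0x15+8] := {0xc8,0x37,0x11,0xe1,0x5e,0xbe,0x07,0x5b}
#2 dst[0x04+6] := {0x07,0x5b,0x51,0xc7,0x1b,0x98}
#3 dst[0x01+4] := {0x37,0x11,0xc8,0x37}
#4 dst[0x06+5] := {0x50,0x37,0x11,0xc8,0x37}
query mem[0x18]=0xe1, mem[0x14]=0x11, mem[0x1a]=0xbe, mem[0x16]=0x37

MEM[0x18,0x14,0x1a,0x16] = e1 11 be 37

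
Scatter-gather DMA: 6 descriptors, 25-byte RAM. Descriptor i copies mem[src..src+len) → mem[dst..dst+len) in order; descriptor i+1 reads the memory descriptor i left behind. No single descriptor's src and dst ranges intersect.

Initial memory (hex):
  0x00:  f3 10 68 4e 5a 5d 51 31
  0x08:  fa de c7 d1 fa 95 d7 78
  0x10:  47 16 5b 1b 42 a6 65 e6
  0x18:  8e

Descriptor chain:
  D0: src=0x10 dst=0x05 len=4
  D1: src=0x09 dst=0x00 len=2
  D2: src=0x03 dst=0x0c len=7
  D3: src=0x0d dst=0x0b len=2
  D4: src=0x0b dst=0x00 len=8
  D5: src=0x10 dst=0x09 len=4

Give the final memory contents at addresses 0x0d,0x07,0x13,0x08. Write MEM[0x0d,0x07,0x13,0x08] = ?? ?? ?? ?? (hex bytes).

D0: mem[0x05..0x08] <- [47 16 5b 1b]
D1: mem[0x00..0x01] <- [de c7]
D2: mem[0x0c..0x12] <- [4e 5a 47 16 5b 1b de]
D3: mem[0x0b..0x0c] <- [5a 47]
D4: mem[0x00..0x07] <- [5a 47 5a 47 16 5b 1b de]
D5: mem[0x09..0x0c] <- [5b 1b de 1b]
query mem[0x0d]=0x5a, mem[0x07]=0xde, mem[0x13]=0x1b, mem[0x08]=0x1b

MEM[0x0d,0x07,0x13,0x08] = 5a de 1b 1b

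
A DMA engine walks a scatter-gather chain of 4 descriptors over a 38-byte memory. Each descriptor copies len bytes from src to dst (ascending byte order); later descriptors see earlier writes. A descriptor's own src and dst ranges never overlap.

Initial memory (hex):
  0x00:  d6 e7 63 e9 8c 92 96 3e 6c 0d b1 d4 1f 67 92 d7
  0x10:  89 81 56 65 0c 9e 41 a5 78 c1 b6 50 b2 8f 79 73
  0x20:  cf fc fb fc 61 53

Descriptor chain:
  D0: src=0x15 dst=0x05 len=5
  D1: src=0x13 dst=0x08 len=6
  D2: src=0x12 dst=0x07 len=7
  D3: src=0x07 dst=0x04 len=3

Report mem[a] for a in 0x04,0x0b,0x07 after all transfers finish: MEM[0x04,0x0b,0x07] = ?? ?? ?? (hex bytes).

#0 dst[0x05+5] := {0x9e,0x41,0xa5,0x78,0xc1}
#1 dst[0x08+6] := {0x65,0x0c,0x9e,0x41,0xa5,0x78}
#2 dst[0x07+7] := {0x56,0x65,0x0c,0x9e,0x41,0xa5,0x78}
#3 dst[0x04+3] := {0x56,0x65,0x0c}
query mem[0x04]=0x56, mem[0x0b]=0x41, mem[0x07]=0x56

MEM[0x04,0x0b,0x07] = 56 41 56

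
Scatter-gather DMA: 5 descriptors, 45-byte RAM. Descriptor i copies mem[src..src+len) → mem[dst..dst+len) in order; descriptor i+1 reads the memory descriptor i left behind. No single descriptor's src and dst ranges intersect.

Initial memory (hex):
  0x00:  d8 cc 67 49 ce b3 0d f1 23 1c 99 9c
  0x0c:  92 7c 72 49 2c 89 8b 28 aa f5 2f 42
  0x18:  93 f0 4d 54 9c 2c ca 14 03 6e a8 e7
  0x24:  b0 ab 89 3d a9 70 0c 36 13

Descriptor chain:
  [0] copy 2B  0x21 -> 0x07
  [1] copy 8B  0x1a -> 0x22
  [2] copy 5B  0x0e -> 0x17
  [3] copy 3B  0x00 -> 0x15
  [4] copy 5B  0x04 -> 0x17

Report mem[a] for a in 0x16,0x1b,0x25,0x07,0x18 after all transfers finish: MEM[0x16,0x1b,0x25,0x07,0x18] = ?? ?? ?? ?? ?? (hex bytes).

MEM[0x16,0x1b,0x25,0x07,0x18] = cc a8 2c 6e b3

  after D0: wrote 2B at 0x07 = 6ea8
  after D1: wrote 8B at 0x22 = 4d549c2cca14036e
  after D2: wrote 5B at 0x17 = 72492c898b
  after D3: wrote 3B at 0x15 = d8cc67
  after D4: wrote 5B at 0x17 = ceb30d6ea8
query mem[0x16]=0xcc, mem[0x1b]=0xa8, mem[0x25]=0x2c, mem[0x07]=0x6e, mem[0x18]=0xb3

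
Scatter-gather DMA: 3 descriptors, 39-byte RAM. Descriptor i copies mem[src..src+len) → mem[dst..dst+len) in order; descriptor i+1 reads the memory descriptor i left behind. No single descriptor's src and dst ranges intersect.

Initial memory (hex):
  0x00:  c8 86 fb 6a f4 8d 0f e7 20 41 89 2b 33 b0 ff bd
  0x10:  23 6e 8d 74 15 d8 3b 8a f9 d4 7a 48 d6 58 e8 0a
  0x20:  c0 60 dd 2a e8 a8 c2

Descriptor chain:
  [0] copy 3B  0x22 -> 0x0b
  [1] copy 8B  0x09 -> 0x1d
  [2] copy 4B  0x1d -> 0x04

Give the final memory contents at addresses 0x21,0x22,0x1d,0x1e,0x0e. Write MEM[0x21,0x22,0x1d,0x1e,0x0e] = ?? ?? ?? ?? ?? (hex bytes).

[0] 0x22->0x0b len=3 : dd 2a e8
[1] 0x09->0x1d len=8 : 41 89 dd 2a e8 ff bd 23
[2] 0x1d->0x04 len=4 : 41 89 dd 2a
query mem[0x21]=0xe8, mem[0x22]=0xff, mem[0x1d]=0x41, mem[0x1e]=0x89, mem[0x0e]=0xff

MEM[0x21,0x22,0x1d,0x1e,0x0e] = e8 ff 41 89 ff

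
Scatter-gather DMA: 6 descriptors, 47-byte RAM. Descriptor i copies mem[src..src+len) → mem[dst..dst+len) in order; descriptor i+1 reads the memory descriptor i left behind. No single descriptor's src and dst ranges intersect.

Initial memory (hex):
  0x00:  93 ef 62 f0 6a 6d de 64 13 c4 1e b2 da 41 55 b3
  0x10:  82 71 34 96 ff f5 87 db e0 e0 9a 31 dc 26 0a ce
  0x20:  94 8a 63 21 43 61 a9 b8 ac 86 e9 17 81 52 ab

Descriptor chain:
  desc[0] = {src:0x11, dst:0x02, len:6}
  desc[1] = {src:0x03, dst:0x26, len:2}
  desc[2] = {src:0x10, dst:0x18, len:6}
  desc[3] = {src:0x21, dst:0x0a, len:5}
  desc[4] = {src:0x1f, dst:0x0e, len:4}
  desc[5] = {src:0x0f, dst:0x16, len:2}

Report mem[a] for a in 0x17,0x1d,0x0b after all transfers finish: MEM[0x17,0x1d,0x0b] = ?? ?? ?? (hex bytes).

#0 dst[0x02+6] := {0x71,0x34,0x96,0xff,0xf5,0x87}
#1 dst[0x26+2] := {0x34,0x96}
#2 dst[0x18+6] := {0x82,0x71,0x34,0x96,0xff,0xf5}
#3 dst[0x0a+5] := {0x8a,0x63,0x21,0x43,0x61}
#4 dst[0x0e+4] := {0xce,0x94,0x8a,0x63}
#5 dst[0x16+2] := {0x94,0x8a}
query mem[0x17]=0x8a, mem[0x1d]=0xf5, mem[0x0b]=0x63

MEM[0x17,0x1d,0x0b] = 8a f5 63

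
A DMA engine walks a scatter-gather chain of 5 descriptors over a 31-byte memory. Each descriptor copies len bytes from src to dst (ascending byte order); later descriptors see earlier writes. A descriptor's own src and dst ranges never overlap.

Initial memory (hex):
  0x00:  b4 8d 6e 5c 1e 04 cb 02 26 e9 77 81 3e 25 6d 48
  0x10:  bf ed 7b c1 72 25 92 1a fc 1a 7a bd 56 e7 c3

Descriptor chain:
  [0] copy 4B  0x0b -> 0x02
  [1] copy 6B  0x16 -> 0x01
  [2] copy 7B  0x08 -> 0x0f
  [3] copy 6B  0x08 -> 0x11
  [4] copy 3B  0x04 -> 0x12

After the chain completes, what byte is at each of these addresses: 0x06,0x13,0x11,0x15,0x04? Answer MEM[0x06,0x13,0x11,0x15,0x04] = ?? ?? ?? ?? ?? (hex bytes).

[0] 0x0b->0x02 len=4 : 81 3e 25 6d
[1] 0x16->0x01 len=6 : 92 1a fc 1a 7a bd
[2] 0x08->0x0f len=7 : 26 e9 77 81 3e 25 6d
[3] 0x08->0x11 len=6 : 26 e9 77 81 3e 25
[4] 0x04->0x12 len=3 : 1a 7a bd
query mem[0x06]=0xbd, mem[0x13]=0x7a, mem[0x11]=0x26, mem[0x15]=0x3e, mem[0x04]=0x1a

MEM[0x06,0x13,0x11,0x15,0x04] = bd 7a 26 3e 1a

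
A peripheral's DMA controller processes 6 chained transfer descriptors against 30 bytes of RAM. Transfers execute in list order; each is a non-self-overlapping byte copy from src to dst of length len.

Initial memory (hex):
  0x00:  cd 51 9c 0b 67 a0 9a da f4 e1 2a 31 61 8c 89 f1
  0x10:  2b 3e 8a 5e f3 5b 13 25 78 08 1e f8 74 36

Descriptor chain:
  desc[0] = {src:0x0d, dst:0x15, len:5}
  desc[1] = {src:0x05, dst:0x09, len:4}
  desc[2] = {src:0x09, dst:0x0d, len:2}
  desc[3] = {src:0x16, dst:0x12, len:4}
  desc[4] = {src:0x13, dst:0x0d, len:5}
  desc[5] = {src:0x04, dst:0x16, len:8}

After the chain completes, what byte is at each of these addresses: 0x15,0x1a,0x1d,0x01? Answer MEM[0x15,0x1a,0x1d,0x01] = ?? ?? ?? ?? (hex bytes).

MEM[0x15,0x1a,0x1d,0x01] = 3e f4 da 51

D0: mem[0x15..0x19] <- [8c 89 f1 2b 3e]
D1: mem[0x09..0x0c] <- [a0 9a da f4]
D2: mem[0x0d..0x0e] <- [a0 9a]
D3: mem[0x12..0x15] <- [89 f1 2b 3e]
D4: mem[0x0d..0x11] <- [f1 2b 3e 89 f1]
D5: mem[0x16..0x1d] <- [67 a0 9a da f4 a0 9a da]
query mem[0x15]=0x3e, mem[0x1a]=0xf4, mem[0x1d]=0xda, mem[0x01]=0x51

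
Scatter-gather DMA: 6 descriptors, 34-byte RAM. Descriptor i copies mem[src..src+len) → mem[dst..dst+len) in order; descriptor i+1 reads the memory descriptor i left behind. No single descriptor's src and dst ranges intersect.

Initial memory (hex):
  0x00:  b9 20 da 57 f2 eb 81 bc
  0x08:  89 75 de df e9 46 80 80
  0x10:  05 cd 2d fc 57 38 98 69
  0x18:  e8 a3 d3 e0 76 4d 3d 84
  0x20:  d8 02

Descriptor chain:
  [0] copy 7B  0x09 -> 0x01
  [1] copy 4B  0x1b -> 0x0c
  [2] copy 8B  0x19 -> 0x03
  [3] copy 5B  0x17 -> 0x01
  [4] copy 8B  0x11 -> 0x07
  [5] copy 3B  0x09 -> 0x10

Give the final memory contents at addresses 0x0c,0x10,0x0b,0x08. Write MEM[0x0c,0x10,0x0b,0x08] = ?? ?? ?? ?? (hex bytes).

[0] 0x09->0x01 len=7 : 75 de df e9 46 80 80
[1] 0x1b->0x0c len=4 : e0 76 4d 3d
[2] 0x19->0x03 len=8 : a3 d3 e0 76 4d 3d 84 d8
[3] 0x17->0x01 len=5 : 69 e8 a3 d3 e0
[4] 0x11->0x07 len=8 : cd 2d fc 57 38 98 69 e8
[5] 0x09->0x10 len=3 : fc 57 38
query mem[0x0c]=0x98, mem[0x10]=0xfc, mem[0x0b]=0x38, mem[0x08]=0x2d

MEM[0x0c,0x10,0x0b,0x08] = 98 fc 38 2d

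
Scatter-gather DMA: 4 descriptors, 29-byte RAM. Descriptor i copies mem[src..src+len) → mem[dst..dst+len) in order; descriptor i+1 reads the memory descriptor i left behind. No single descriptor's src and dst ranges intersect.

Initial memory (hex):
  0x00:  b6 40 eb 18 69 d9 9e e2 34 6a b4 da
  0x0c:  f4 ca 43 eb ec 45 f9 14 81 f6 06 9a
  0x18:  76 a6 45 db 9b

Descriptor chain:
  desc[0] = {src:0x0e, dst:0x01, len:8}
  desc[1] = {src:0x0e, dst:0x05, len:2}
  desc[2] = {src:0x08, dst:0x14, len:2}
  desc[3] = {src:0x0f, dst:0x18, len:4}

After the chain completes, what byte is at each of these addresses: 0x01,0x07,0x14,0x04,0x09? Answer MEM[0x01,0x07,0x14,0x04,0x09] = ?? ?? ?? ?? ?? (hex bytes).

MEM[0x01,0x07,0x14,0x04,0x09] = 43 81 f6 45 6a

  after D0: wrote 8B at 0x01 = 43ebec45f91481f6
  after D1: wrote 2B at 0x05 = 43eb
  after D2: wrote 2B at 0x14 = f66a
  after D3: wrote 4B at 0x18 = ebec45f9
query mem[0x01]=0x43, mem[0x07]=0x81, mem[0x14]=0xf6, mem[0x04]=0x45, mem[0x09]=0x6a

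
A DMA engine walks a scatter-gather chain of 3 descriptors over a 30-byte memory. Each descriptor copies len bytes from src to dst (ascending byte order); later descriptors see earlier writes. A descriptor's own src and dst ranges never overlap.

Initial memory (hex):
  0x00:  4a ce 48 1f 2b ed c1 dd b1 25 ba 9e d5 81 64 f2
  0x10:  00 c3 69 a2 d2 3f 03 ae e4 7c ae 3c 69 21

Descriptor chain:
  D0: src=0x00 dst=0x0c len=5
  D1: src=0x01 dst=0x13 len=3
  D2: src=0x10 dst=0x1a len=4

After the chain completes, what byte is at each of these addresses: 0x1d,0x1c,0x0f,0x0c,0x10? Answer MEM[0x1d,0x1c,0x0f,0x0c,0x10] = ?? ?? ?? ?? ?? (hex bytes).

MEM[0x1d,0x1c,0x0f,0x0c,0x10] = ce 69 1f 4a 2b

[0] 0x00->0x0c len=5 : 4a ce 48 1f 2b
[1] 0x01->0x13 len=3 : ce 48 1f
[2] 0x10->0x1a len=4 : 2b c3 69 ce
query mem[0x1d]=0xce, mem[0x1c]=0x69, mem[0x0f]=0x1f, mem[0x0c]=0x4a, mem[0x10]=0x2b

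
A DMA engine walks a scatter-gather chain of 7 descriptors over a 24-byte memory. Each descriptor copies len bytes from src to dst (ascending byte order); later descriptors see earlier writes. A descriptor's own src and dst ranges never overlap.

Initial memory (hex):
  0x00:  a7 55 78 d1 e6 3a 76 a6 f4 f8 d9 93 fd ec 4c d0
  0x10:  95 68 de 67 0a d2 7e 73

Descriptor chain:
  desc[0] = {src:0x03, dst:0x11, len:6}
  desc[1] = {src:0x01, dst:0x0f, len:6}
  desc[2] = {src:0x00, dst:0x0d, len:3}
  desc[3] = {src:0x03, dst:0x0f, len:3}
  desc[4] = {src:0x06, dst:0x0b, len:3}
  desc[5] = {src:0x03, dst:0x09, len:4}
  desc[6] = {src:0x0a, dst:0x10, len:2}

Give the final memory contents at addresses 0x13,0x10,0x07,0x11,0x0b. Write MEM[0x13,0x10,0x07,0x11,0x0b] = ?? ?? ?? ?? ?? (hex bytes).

[0] 0x03->0x11 len=6 : d1 e6 3a 76 a6 f4
[1] 0x01->0x0f len=6 : 55 78 d1 e6 3a 76
[2] 0x00->0x0d len=3 : a7 55 78
[3] 0x03->0x0f len=3 : d1 e6 3a
[4] 0x06->0x0b len=3 : 76 a6 f4
[5] 0x03->0x09 len=4 : d1 e6 3a 76
[6] 0x0a->0x10 len=2 : e6 3a
query mem[0x13]=0x3a, mem[0x10]=0xe6, mem[0x07]=0xa6, mem[0x11]=0x3a, mem[0x0b]=0x3a

MEM[0x13,0x10,0x07,0x11,0x0b] = 3a e6 a6 3a 3a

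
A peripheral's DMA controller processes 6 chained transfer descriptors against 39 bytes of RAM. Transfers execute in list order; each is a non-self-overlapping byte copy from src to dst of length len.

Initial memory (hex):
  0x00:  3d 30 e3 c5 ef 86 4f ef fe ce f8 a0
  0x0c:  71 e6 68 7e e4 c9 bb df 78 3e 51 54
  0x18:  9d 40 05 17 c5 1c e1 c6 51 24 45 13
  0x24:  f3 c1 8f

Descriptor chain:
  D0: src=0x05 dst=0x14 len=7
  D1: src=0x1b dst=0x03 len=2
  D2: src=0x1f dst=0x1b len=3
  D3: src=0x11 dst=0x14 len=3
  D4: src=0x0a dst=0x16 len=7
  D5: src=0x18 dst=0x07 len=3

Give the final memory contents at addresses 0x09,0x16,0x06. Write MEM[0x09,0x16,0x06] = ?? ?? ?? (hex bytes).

  after D0: wrote 7B at 0x14 = 864feffecef8a0
  after D1: wrote 2B at 0x03 = 17c5
  after D2: wrote 3B at 0x1b = c65124
  after D3: wrote 3B at 0x14 = c9bbdf
  after D4: wrote 7B at 0x16 = f8a071e6687ee4
  after D5: wrote 3B at 0x07 = 71e668
query mem[0x09]=0x68, mem[0x16]=0xf8, mem[0x06]=0x4f

MEM[0x09,0x16,0x06] = 68 f8 4f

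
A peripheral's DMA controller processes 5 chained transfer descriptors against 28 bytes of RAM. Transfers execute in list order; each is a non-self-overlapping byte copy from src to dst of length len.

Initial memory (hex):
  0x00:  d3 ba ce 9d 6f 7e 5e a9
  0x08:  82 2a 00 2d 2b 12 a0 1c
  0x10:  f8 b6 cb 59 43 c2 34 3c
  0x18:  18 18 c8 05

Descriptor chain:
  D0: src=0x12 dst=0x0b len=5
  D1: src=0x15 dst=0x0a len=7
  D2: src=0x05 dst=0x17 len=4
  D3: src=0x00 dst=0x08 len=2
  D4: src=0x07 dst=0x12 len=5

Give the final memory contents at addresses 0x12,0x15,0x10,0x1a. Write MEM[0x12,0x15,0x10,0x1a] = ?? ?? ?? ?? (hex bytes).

MEM[0x12,0x15,0x10,0x1a] = a9 c2 05 82

[0] 0x12->0x0b len=5 : cb 59 43 c2 34
[1] 0x15->0x0a len=7 : c2 34 3c 18 18 c8 05
[2] 0x05->0x17 len=4 : 7e 5e a9 82
[3] 0x00->0x08 len=2 : d3 ba
[4] 0x07->0x12 len=5 : a9 d3 ba c2 34
query mem[0x12]=0xa9, mem[0x15]=0xc2, mem[0x10]=0x05, mem[0x1a]=0x82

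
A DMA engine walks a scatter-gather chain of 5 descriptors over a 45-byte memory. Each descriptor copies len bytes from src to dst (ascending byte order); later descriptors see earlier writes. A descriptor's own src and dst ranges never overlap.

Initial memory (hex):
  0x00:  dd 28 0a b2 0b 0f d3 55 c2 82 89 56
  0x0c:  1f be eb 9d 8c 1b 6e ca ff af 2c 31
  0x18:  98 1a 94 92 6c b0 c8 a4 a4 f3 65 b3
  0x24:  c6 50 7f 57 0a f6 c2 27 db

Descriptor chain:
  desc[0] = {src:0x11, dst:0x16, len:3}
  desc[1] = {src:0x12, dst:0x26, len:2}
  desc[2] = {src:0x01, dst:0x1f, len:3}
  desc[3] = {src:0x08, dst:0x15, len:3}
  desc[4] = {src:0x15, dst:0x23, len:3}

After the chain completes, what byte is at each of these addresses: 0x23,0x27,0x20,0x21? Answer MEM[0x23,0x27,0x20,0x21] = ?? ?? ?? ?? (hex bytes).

MEM[0x23,0x27,0x20,0x21] = c2 ca 0a b2

[0] 0x11->0x16 len=3 : 1b 6e ca
[1] 0x12->0x26 len=2 : 6e ca
[2] 0x01->0x1f len=3 : 28 0a b2
[3] 0x08->0x15 len=3 : c2 82 89
[4] 0x15->0x23 len=3 : c2 82 89
query mem[0x23]=0xc2, mem[0x27]=0xca, mem[0x20]=0x0a, mem[0x21]=0xb2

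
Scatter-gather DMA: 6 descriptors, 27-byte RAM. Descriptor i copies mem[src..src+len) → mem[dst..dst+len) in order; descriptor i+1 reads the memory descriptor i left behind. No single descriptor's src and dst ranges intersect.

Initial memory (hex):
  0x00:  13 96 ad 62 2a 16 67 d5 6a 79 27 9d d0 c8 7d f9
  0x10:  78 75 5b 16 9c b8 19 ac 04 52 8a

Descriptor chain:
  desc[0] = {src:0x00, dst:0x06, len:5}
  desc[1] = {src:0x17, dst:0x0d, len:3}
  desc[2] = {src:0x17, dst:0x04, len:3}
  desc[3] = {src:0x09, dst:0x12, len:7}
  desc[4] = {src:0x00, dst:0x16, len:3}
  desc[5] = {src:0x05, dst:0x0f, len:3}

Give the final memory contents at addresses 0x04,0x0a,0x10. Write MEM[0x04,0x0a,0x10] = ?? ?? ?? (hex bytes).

  after D0: wrote 5B at 0x06 = 1396ad622a
  after D1: wrote 3B at 0x0d = ac0452
  after D2: wrote 3B at 0x04 = ac0452
  after D3: wrote 7B at 0x12 = 622a9dd0ac0452
  after D4: wrote 3B at 0x16 = 1396ad
  after D5: wrote 3B at 0x0f = 045296
query mem[0x04]=0xac, mem[0x0a]=0x2a, mem[0x10]=0x52

MEM[0x04,0x0a,0x10] = ac 2a 52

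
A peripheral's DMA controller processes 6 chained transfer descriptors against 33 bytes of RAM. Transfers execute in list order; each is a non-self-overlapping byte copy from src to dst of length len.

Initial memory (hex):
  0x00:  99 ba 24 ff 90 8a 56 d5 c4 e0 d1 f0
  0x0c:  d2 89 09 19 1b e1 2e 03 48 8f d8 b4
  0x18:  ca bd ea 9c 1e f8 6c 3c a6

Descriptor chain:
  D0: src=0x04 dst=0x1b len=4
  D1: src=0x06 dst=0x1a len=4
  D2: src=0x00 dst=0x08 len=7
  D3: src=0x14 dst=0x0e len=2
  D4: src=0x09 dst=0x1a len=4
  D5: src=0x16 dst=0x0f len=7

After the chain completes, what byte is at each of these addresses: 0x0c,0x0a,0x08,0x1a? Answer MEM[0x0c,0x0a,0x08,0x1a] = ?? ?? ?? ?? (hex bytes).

  after D0: wrote 4B at 0x1b = 908a56d5
  after D1: wrote 4B at 0x1a = 56d5c4e0
  after D2: wrote 7B at 0x08 = 99ba24ff908a56
  after D3: wrote 2B at 0x0e = 488f
  after D4: wrote 4B at 0x1a = ba24ff90
  after D5: wrote 7B at 0x0f = d8b4cabdba24ff
query mem[0x0c]=0x90, mem[0x0a]=0x24, mem[0x08]=0x99, mem[0x1a]=0xba

MEM[0x0c,0x0a,0x08,0x1a] = 90 24 99 ba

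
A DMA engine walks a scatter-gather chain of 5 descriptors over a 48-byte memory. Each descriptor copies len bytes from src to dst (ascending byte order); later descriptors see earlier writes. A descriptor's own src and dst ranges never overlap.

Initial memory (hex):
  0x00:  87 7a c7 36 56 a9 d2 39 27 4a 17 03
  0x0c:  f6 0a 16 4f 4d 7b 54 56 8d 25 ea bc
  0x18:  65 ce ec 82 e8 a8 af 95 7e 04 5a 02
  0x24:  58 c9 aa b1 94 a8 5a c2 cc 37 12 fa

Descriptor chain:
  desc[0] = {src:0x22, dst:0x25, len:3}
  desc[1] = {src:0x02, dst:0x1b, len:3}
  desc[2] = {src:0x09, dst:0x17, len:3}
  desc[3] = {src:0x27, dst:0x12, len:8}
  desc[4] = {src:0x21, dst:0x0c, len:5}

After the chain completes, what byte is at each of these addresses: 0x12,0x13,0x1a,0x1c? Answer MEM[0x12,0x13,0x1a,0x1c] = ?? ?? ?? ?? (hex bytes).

#0 dst[0x25+3] := {0x5a,0x02,0x58}
#1 dst[0x1b+3] := {0xc7,0x36,0x56}
#2 dst[0x17+3] := {0x4a,0x17,0x03}
#3 dst[0x12+8] := {0x58,0x94,0xa8,0x5a,0xc2,0xcc,0x37,0x12}
#4 dst[0x0c+5] := {0x04,0x5a,0x02,0x58,0x5a}
query mem[0x12]=0x58, mem[0x13]=0x94, mem[0x1a]=0xec, mem[0x1c]=0x36

MEM[0x12,0x13,0x1a,0x1c] = 58 94 ec 36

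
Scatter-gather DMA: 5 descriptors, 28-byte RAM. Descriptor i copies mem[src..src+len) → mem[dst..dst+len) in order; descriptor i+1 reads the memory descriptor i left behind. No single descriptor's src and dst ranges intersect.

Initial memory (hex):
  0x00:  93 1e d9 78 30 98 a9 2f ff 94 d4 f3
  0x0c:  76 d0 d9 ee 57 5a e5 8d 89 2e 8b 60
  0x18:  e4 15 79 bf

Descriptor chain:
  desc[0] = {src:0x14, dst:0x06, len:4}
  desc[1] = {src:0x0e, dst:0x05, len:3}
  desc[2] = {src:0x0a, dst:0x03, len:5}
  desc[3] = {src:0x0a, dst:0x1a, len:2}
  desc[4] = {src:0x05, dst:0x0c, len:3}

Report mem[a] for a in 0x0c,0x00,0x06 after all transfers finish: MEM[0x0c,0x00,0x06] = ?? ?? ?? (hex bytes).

MEM[0x0c,0x00,0x06] = 76 93 d0

  after D0: wrote 4B at 0x06 = 892e8b60
  after D1: wrote 3B at 0x05 = d9ee57
  after D2: wrote 5B at 0x03 = d4f376d0d9
  after D3: wrote 2B at 0x1a = d4f3
  after D4: wrote 3B at 0x0c = 76d0d9
query mem[0x0c]=0x76, mem[0x00]=0x93, mem[0x06]=0xd0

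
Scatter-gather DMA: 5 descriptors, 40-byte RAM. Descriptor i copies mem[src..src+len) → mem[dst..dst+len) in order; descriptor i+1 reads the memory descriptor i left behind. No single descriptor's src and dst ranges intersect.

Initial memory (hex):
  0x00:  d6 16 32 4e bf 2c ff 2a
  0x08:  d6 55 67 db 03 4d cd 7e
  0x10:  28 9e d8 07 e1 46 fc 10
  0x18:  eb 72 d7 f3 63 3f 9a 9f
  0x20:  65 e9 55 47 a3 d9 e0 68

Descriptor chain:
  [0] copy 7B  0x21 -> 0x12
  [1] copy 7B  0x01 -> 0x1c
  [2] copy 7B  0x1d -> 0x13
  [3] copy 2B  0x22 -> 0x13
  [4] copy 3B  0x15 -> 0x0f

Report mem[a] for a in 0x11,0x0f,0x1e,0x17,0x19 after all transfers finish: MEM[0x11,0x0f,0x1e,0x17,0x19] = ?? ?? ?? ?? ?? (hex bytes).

[0] 0x21->0x12 len=7 : e9 55 47 a3 d9 e0 68
[1] 0x01->0x1c len=7 : 16 32 4e bf 2c ff 2a
[2] 0x1d->0x13 len=7 : 32 4e bf 2c ff 2a 47
[3] 0x22->0x13 len=2 : 2a 47
[4] 0x15->0x0f len=3 : bf 2c ff
query mem[0x11]=0xff, mem[0x0f]=0xbf, mem[0x1e]=0x4e, mem[0x17]=0xff, mem[0x19]=0x47

MEM[0x11,0x0f,0x1e,0x17,0x19] = ff bf 4e ff 47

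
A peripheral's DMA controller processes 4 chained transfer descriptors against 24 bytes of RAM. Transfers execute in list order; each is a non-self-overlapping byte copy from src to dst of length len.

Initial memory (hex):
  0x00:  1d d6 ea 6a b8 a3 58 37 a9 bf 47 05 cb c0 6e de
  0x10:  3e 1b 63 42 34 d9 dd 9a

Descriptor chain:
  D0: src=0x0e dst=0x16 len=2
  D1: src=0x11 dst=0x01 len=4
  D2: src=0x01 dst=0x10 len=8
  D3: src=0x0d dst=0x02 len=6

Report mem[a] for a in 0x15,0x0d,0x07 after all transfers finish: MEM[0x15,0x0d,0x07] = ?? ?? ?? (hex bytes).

D0: mem[0x16..0x17] <- [6e de]
D1: mem[0x01..0x04] <- [1b 63 42 34]
D2: mem[0x10..0x17] <- [1b 63 42 34 a3 58 37 a9]
D3: mem[0x02..0x07] <- [c0 6e de 1b 63 42]
query mem[0x15]=0x58, mem[0x0d]=0xc0, mem[0x07]=0x42

MEM[0x15,0x0d,0x07] = 58 c0 42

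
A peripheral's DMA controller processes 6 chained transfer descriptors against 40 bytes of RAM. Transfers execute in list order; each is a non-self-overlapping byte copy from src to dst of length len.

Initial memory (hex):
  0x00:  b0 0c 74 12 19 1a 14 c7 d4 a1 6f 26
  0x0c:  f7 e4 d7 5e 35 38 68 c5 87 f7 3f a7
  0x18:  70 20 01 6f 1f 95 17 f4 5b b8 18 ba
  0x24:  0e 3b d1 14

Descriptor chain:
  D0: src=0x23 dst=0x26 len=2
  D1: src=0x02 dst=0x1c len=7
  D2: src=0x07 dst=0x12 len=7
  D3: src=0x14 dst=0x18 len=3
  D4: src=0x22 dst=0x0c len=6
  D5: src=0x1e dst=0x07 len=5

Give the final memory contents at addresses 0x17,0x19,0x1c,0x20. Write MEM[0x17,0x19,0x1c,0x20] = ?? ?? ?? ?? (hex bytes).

MEM[0x17,0x19,0x1c,0x20] = f7 6f 74 14

  after D0: wrote 2B at 0x26 = ba0e
  after D1: wrote 7B at 0x1c = 7412191a14c7d4
  after D2: wrote 7B at 0x12 = c7d4a16f26f7e4
  after D3: wrote 3B at 0x18 = a16f26
  after D4: wrote 6B at 0x0c = d4ba0e3bba0e
  after D5: wrote 5B at 0x07 = 191a14c7d4
query mem[0x17]=0xf7, mem[0x19]=0x6f, mem[0x1c]=0x74, mem[0x20]=0x14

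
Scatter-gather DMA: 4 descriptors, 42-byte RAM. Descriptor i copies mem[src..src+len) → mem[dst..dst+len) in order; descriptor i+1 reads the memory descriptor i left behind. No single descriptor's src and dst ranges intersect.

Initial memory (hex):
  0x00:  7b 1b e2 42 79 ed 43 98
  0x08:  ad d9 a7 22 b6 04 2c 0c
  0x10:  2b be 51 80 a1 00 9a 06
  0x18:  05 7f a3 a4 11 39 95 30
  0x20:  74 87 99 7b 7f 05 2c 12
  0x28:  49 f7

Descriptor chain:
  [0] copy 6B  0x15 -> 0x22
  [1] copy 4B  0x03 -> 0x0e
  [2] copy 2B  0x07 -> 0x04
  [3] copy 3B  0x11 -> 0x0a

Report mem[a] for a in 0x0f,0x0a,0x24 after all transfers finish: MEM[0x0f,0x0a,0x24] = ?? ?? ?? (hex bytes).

MEM[0x0f,0x0a,0x24] = 79 43 06

[0] 0x15->0x22 len=6 : 00 9a 06 05 7f a3
[1] 0x03->0x0e len=4 : 42 79 ed 43
[2] 0x07->0x04 len=2 : 98 ad
[3] 0x11->0x0a len=3 : 43 51 80
query mem[0x0f]=0x79, mem[0x0a]=0x43, mem[0x24]=0x06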